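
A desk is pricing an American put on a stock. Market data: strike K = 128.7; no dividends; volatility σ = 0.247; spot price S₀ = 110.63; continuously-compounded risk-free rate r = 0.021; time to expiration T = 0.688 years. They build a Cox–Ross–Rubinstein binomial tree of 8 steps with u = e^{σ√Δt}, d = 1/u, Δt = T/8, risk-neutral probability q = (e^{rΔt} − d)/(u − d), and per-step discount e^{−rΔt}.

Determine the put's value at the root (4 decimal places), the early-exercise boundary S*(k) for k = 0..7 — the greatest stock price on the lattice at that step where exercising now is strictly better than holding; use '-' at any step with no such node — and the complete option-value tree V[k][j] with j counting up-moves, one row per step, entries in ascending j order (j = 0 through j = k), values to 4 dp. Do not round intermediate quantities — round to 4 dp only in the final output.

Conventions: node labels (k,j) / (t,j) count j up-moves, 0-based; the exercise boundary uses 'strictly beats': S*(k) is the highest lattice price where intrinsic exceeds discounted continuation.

price = 20.2459
boundary = - - 95.7099 89.0223 95.7099 102.8999 110.6300 118.9408
tree:
20.2459
26.2789 14.1494
32.9901 19.5108 8.7175
39.6777 25.9143 13.0327 4.3358
45.8979 32.9901 18.7720 7.2102 1.4116
51.6836 39.6777 25.8001 11.6523 2.6933 0.1060
57.0650 45.8979 32.9901 18.0700 5.1309 0.2099 0.0000
62.0704 51.6836 39.6777 25.8001 9.7592 0.4159 0.0000 0.0000
66.7260 57.0650 45.8979 32.9901 18.0700 0.8241 0.0000 0.0000 0.0000

params: Δt=0.08600 u=1.07512 d=0.93013 q=0.49437 e^(-rΔt)=0.99820
t_8 payoffs: 66.7260 57.0650 45.8979 32.9901 18.0700 0.8241 0.0000 0.0000 0.0000
t_7: node(7,0) S=66.6296 payoff=62.0704 vs cont=61.8382 → 62.0704 [stop]  node(7,1) S=77.0164 payoff=51.6836 vs cont=51.4514 → 51.6836 [stop]  node(7,2) S=89.0223 payoff=39.6777 vs cont=39.4454 → 39.6777 [stop]  node(7,3) S=102.8999 payoff=25.8001 vs cont=25.5679 → 25.8001 [stop]  node(7,4) S=118.9408 payoff=9.7592 vs cont=9.5270 → 9.7592 [stop]  node(7,5) S=137.4823 payoff=0.0000 vs cont=0.4159 → 0.4159 [wait]  node(7,6) S=158.9142 payoff=0.0000 vs cont=0.0000 → 0.0000 [wait]  node(7,7) S=183.6871 payoff=0.0000 vs cont=0.0000 → 0.0000 [wait]  ⇒ S*(7)=118.9408
t_6: node(6,0) S=71.6350 payoff=57.0650 vs cont=56.8328 → 57.0650 [stop]  node(6,1) S=82.8021 payoff=45.8979 vs cont=45.6657 → 45.8979 [stop]  node(6,2) S=95.7099 payoff=32.9901 vs cont=32.7578 → 32.9901 [stop]  node(6,3) S=110.6300 payoff=18.0700 vs cont=17.8378 → 18.0700 [stop]  node(6,4) S=127.8759 payoff=0.8241 vs cont=5.1309 → 5.1309 [wait]  node(6,5) S=147.8103 payoff=0.0000 vs cont=0.2099 → 0.2099 [wait]  node(6,6) S=170.8522 payoff=0.0000 vs cont=0.0000 → 0.0000 [wait]  ⇒ S*(6)=110.6300
t_5: node(5,0) S=77.0164 payoff=51.6836 vs cont=51.4514 → 51.6836 [stop]  node(5,1) S=89.0223 payoff=39.6777 vs cont=39.4454 → 39.6777 [stop]  node(5,2) S=102.8999 payoff=25.8001 vs cont=25.5679 → 25.8001 [stop]  node(5,3) S=118.9408 payoff=9.7592 vs cont=11.6523 → 11.6523 [wait]  node(5,4) S=137.4823 payoff=0.0000 vs cont=2.6933 → 2.6933 [wait]  node(5,5) S=158.9142 payoff=0.0000 vs cont=0.1060 → 0.1060 [wait]  ⇒ S*(5)=102.8999
t_4: node(4,0) S=82.8021 payoff=45.8979 vs cont=45.6657 → 45.8979 [stop]  node(4,1) S=95.7099 payoff=32.9901 vs cont=32.7578 → 32.9901 [stop]  node(4,2) S=110.6300 payoff=18.0700 vs cont=18.7720 → 18.7720 [wait]  node(4,3) S=127.8759 payoff=0.8241 vs cont=7.2102 → 7.2102 [wait]  node(4,4) S=147.8103 payoff=0.0000 vs cont=1.4116 → 1.4116 [wait]  ⇒ S*(4)=95.7099
t_3: node(3,0) S=89.0223 payoff=39.6777 vs cont=39.4454 → 39.6777 [stop]  node(3,1) S=102.8999 payoff=25.8001 vs cont=25.9143 → 25.9143 [wait]  node(3,2) S=118.9408 payoff=9.7592 vs cont=13.0327 → 13.0327 [wait]  node(3,3) S=137.4823 payoff=0.0000 vs cont=4.3358 → 4.3358 [wait]  ⇒ S*(3)=89.0223
t_2: node(2,0) S=95.7099 payoff=32.9901 vs cont=32.8142 → 32.9901 [stop]  node(2,1) S=110.6300 payoff=18.0700 vs cont=19.5108 → 19.5108 [wait]  node(2,2) S=127.8759 payoff=0.8241 vs cont=8.7175 → 8.7175 [wait]  ⇒ S*(2)=95.7099
t_1: node(1,0) S=102.8999 payoff=25.8001 vs cont=26.2789 → 26.2789 [wait]  node(1,1) S=118.9408 payoff=9.7592 vs cont=14.1494 → 14.1494 [wait]  ⇒ S*(1)=-
t_0: node(0,0) S=110.6300 payoff=18.0700 vs cont=20.2459 → 20.2459 [wait]  ⇒ S*(0)=-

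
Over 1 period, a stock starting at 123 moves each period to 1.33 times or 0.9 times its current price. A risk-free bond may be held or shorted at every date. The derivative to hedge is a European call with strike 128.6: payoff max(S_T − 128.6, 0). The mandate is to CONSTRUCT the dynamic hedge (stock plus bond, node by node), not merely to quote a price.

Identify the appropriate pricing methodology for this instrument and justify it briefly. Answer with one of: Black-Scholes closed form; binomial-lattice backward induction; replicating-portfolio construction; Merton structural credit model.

Key observation: the mandate to exhibit the hedge at every date and state singles out the replicating-portfolio construction on the 1-period tree with factors 1.33 and 0.9 from 123.

framework: replicating-portfolio construction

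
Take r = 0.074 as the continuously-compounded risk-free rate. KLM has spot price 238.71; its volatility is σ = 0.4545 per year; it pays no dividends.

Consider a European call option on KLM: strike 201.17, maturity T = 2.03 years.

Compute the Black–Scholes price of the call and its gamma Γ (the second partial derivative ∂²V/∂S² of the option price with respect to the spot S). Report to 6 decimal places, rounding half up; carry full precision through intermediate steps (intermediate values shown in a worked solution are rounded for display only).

price = 91.104730
Γ = 0.001844

σ√T = 0.4545·√2.03 = 0.647563
d₁ = (ln(S/K) + (r+σ²/2)T) / (σ√T) = (ln(238.71/201.17) + (0.074+0.4545²/2)·2.03) / 0.647563 = (0.171099 + 0.359889) / 0.647563 = 0.819979
d₂ = d₁ − σ√T = 0.819979 − 0.647563 = 0.172416
e^{−rT} = 0.860519
N(d₁) = 0.793886,  N(d₂) = 0.568445
Call price V = S·N(d₁) − K·e^{−rT}·N(d₂) = 189.508517 − 98.403787 = 91.104730
φ(d₁) = (1/√(2π))·e^{−d₁²/2} = 0.285041
Γ = φ(d₁) / (S·σ·√T) = 0.001844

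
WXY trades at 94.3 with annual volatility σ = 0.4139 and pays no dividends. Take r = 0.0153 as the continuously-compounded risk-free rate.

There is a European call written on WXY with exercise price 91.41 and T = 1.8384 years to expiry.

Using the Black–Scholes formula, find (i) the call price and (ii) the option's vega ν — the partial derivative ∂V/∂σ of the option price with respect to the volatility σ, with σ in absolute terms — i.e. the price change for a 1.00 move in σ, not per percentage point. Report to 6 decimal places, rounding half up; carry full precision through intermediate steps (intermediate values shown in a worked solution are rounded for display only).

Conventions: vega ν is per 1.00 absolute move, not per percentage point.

price = 23.061524
ν = 47.343130

σ√T = 0.4139·√1.8384 = 0.561197
d₁ = (ln(S/K) + (r+σ²/2)T) / (σ√T) = (ln(94.3/91.41) + (0.0153+0.4139²/2)·1.8384) / 0.561197 = (0.031126 + 0.185599) / 0.561197 = 0.386183
d₂ = d₁ − σ√T = 0.386183 − 0.561197 = -0.175014
e^{−rT} = 0.972264
N(d₁) = 0.650320,  N(d₂) = 0.430534
Call price V = S·N(d₁) − K·e^{−rT}·N(d₂) = 61.325131 − 38.263607 = 23.061524
φ(d₁) = (1/√(2π))·e^{−d₁²/2} = 0.370276
ν = S·φ(d₁)·√T = 47.343130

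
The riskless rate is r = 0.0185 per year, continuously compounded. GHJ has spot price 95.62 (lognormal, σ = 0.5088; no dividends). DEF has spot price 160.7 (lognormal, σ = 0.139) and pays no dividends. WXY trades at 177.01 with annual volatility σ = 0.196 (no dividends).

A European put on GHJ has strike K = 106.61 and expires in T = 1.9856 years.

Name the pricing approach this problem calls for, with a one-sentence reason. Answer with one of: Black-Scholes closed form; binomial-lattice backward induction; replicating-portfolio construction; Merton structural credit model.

Key observation: with GHJ following a GBM at constant σ and r, the European put struck at 106.61 prices in closed form — nothing here needs a stepwise model or a balance sheet.

framework: Black-Scholes closed form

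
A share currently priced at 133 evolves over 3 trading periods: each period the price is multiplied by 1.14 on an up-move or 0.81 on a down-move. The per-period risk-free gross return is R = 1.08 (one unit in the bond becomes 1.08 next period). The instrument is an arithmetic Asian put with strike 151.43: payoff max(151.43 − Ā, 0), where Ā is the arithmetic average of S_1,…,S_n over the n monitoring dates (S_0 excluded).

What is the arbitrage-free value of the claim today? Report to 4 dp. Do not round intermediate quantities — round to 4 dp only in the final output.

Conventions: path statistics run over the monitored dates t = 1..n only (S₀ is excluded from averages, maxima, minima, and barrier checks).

price = 6.8890

No-arbitrage gives p* = (R−d)/(u−d) = 0.8182: enumerate every path, weight its payoff by its p*-probability, and discount by R^3.
Enumerate all 2^3 = 8 price paths (U = up ×1.14, D = down ×0.81); each path with k up-moves has probability p*^k·(1−p*)^(3−k).
DDD: Ā=88.5577, payoff=62.8723, prob=0.006011
UDD: Ā=124.6367, payoff=26.7933, prob=0.027047
DUD: Ā=110.0067, payoff=41.4233, prob=0.027047
UUD: Ā=154.8242, payoff=0.0000, prob=0.121713
DDU: Ā=98.1564, payoff=53.2736, prob=0.027047
UDU: Ā=138.1460, payoff=13.2840, prob=0.121713
DUU: Ā=123.5160, payoff=27.9140, prob=0.121713
UUU: Ā=173.8374, payoff=0.0000, prob=0.547708
Price = Σ prob·payoff / R^3 = 8.678205 / 1.259712 = 6.8890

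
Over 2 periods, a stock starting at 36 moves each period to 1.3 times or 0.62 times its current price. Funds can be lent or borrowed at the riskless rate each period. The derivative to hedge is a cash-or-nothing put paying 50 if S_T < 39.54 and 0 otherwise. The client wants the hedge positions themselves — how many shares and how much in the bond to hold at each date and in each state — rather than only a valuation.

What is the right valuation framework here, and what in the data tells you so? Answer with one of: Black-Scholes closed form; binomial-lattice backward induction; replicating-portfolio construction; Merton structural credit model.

Key observation: the task asks for the hedge itself — share and bond holdings at every node of the 2-period tree on spot 36 with factors 1.3/0.62 — which is exactly what the replicating-portfolio construction produces.

framework: replicating-portfolio construction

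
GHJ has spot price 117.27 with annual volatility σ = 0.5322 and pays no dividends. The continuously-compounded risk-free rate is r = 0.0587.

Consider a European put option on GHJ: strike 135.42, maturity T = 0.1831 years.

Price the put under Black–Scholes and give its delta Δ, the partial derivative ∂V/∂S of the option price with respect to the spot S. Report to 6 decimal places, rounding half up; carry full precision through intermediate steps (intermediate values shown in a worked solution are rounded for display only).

σ√T = 0.5322·√0.1831 = 0.227729
d₁ = (ln(S/K) + (r+σ²/2)T) / (σ√T) = (ln(117.27/135.42) + (0.0587+0.5322²/2)·0.1831) / 0.227729 = (-0.143902 + 0.036678) / 0.227729 = -0.470839
d₂ = d₁ − σ√T = -0.470839 − 0.227729 = -0.698568
e^{−rT} = 0.989310
N(−d₁) = 0.681122,  N(−d₂) = 0.757589
Put price V = K·e^{−rT}·N(−d₂) − S·N(−d₁) = 101.495941 − 79.875179 = 21.620762
Δ = −N(−d₁) = -0.681122

price = 21.620762
Δ = -0.681122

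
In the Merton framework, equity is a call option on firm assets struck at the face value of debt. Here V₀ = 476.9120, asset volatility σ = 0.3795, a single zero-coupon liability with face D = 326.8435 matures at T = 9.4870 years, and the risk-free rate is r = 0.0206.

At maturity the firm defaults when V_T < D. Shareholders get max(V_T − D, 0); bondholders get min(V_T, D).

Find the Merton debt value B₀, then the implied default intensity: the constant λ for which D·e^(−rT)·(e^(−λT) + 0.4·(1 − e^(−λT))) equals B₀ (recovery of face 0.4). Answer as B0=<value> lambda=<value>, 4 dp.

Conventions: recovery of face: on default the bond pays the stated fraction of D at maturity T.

With assets at 476.9120 and a single debt payment of 326.8435 at 9.4870 years:
d₁ = [ln(V₀/D) + (r + σ²/2)T] / (σ√T)
   = [ln(476.9120/326.8435) + (0.0206 + 0.5·0.3795²)·9.4870] / (0.3795·√9.4870)
   = [0.377851 + 0.878592] / 1.168897 = 1.074896
d₂ = d₁ − σ√T = 1.074896 − 1.168897 = -0.094001
N(d₁) = 0.858789,  N(d₂) = 0.462554,  e^(−rT) = 0.822479
E₀ = V₀·N(d₁) − D·e^(−rT)·N(d₂)
   = 476.9120·0.858789 − 326.8435·0.822479·0.462554 = 285.222227
B₀ = V₀ − E₀ = 476.9120 − 285.222227 = 191.689773
e^(−λT) = (B₀·e^(rT)/D − 0.4)/(1 − 0.4) = (191.6898·1.215836/326.8435 − 0.4)/0.6 = 0.52178911
λ = −ln(0.52178911)/9.4870 = 0.068567

B0=191.6898 lambda=0.0686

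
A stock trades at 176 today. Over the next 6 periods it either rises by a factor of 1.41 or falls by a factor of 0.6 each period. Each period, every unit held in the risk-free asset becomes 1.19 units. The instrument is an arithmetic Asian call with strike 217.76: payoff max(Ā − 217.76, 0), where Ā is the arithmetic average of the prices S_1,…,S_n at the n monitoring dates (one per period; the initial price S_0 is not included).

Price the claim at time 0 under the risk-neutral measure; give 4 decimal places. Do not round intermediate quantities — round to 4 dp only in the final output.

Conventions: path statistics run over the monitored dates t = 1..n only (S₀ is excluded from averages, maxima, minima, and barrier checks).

price = 50.6850

No-arbitrage gives p* = (R−d)/(u−d) = 0.7284: enumerate every path, weight its payoff by its p*-probability, and discount by R^6.
Enumerate all 2^6 = 64 price paths (U = up ×1.41, D = down ×0.6); each path with k up-moves has probability p*^k·(1−p*)^(6−k).
DDDDDD: Ā=41.9471, payoff=0.0000, prob=0.000401
UDDDDD: Ā=98.5758, payoff=0.0000, prob=0.001077
DUDDDD: Ā=74.8158, payoff=0.0000, prob=0.001077
UUDDDD: Ā=175.8171, payoff=0.0000, prob=0.002887
DDUDDD: Ā=60.5598, payoff=0.0000, prob=0.001077
UDUDDD: Ā=142.3155, payoff=0.0000, prob=0.002887
DUUDDD: Ā=118.5555, payoff=0.0000, prob=0.002887
UUUDDD: Ā=278.6053, payoff=60.8453, prob=0.007743
DDDUDD: Ā=52.0062, payoff=0.0000, prob=0.001077
UDDUDD: Ā=122.2145, payoff=0.0000, prob=0.002887
DUDUDD: Ā=98.4545, payoff=0.0000, prob=0.002887
UUDUDD: Ā=231.3681, payoff=13.6081, prob=0.007743
DDUUDD: Ā=84.1985, payoff=0.0000, prob=0.002887
UDUUDD: Ā=197.8665, payoff=0.0000, prob=0.007743
DUUUDD: Ā=174.1065, payoff=0.0000, prob=0.007743
UUUUDD: Ā=409.1502, payoff=191.3902, prob=0.020766
DDDDUD: Ā=46.8740, payoff=0.0000, prob=0.001077
UDDDUD: Ā=110.1539, payoff=0.0000, prob=0.002887
DUDDUD: Ā=86.3939, payoff=0.0000, prob=0.002887
UUDDUD: Ā=203.0257, payoff=0.0000, prob=0.007743
DDUDUD: Ā=72.1379, payoff=0.0000, prob=0.002887
UDUDUD: Ā=169.5241, payoff=0.0000, prob=0.007743
DUUDUD: Ā=145.7641, payoff=0.0000, prob=0.007743
UUUDUD: Ā=342.5457, payoff=124.7857, prob=0.020766
DDDUUD: Ā=63.5843, payoff=0.0000, prob=0.002887
UDDUUD: Ā=149.4232, payoff=0.0000, prob=0.007743
DUDUUD: Ā=125.6632, payoff=0.0000, prob=0.007743
UUDUUD: Ā=295.3084, payoff=77.5484, prob=0.020766
DDUUUD: Ā=111.4072, payoff=0.0000, prob=0.007743
UDUUUD: Ā=261.8068, payoff=44.0468, prob=0.020766
DUUUUD: Ā=238.0468, payoff=20.2868, prob=0.020766
UUUUUD: Ā=559.4100, payoff=341.6500, prob=0.055689
DDDDDU: Ā=43.7947, payoff=0.0000, prob=0.001077
UDDDDU: Ā=102.9176, payoff=0.0000, prob=0.002887
DUDDDU: Ā=79.1576, payoff=0.0000, prob=0.002887
UUDDDU: Ā=186.0203, payoff=0.0000, prob=0.007743
DDUDDU: Ā=64.9016, payoff=0.0000, prob=0.002887
UDUDDU: Ā=152.5187, payoff=0.0000, prob=0.007743
DUUDDU: Ā=128.7587, payoff=0.0000, prob=0.007743
UUUDDU: Ā=302.5830, payoff=84.8230, prob=0.020766
DDDUDU: Ā=56.3480, payoff=0.0000, prob=0.002887
UDDUDU: Ā=132.4177, payoff=0.0000, prob=0.007743
DUDUDU: Ā=108.6577, payoff=0.0000, prob=0.007743
UUDUDU: Ā=255.3457, payoff=37.5857, prob=0.020766
DDUUDU: Ā=94.4017, payoff=0.0000, prob=0.007743
UDUUDU: Ā=221.8441, payoff=4.0841, prob=0.020766
DUUUDU: Ā=198.0841, payoff=0.0000, prob=0.020766
UUUUDU: Ā=465.4976, payoff=247.7376, prob=0.055689
DDDDUU: Ā=51.2158, payoff=0.0000, prob=0.002887
UDDDUU: Ā=120.3572, payoff=0.0000, prob=0.007743
DUDDUU: Ā=96.5972, payoff=0.0000, prob=0.007743
UUDDUU: Ā=227.0033, payoff=9.2433, prob=0.020766
DDUDUU: Ā=82.3412, payoff=0.0000, prob=0.007743
UDUDUU: Ā=193.5017, payoff=0.0000, prob=0.020766
DUUDUU: Ā=169.7417, payoff=0.0000, prob=0.020766
UUUDUU: Ā=398.8931, payoff=181.1331, prob=0.055689
DDDUUU: Ā=73.7876, payoff=0.0000, prob=0.007743
UDDUUU: Ā=173.4008, payoff=0.0000, prob=0.020766
DUDUUU: Ā=149.6408, payoff=0.0000, prob=0.020766
UUDUUU: Ā=351.6559, payoff=133.8959, prob=0.055689
DDUUUU: Ā=135.3848, payoff=0.0000, prob=0.020766
UDUUUU: Ā=318.1543, payoff=100.3943, prob=0.055689
DUUUUU: Ā=294.3943, payoff=76.6343, prob=0.055689
UUUUUU: Ā=691.8265, payoff=474.0665, prob=0.149349
Price = Σ prob·payoff / R^6 = 143.933297 / 2.839761 = 50.6850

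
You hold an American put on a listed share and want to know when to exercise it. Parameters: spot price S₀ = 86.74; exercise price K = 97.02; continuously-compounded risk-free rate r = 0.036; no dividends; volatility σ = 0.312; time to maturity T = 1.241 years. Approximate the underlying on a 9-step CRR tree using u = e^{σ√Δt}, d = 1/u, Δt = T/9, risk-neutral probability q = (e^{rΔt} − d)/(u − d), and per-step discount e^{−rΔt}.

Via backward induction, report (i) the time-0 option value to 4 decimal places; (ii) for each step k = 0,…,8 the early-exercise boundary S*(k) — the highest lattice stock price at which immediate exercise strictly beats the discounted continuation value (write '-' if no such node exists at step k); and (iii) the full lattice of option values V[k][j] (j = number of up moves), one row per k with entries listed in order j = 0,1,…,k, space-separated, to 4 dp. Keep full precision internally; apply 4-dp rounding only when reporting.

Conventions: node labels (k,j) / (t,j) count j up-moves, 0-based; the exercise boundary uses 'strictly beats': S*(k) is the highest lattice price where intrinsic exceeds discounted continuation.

price = 16.2070
boundary = - - - 61.2734 68.7999 61.2734 68.7999 77.2509 86.7400
tree:
16.2070
21.8013 10.6060
28.4040 15.2178 5.9609
35.7466 21.1246 9.2847 2.5961
42.4497 28.2201 14.0265 4.4922 0.6685
48.4195 35.7466 20.3899 7.6108 1.3239 0.0000
53.7362 42.4497 28.2201 12.5272 2.6216 0.0000 0.0000
58.4713 48.4195 35.7466 19.7691 5.1913 0.0000 0.0000 0.0000
62.6884 53.7362 42.4497 28.2201 10.2800 0.0000 0.0000 0.0000 0.0000
66.4442 58.4713 48.4195 35.7466 19.7691 0.0000 0.0000 0.0000 0.0000 0.0000

Δt=0.13789  u=1.12283  d=0.89060  q=0.49250  discount=0.99505
step 9 (expiry): payoffs max(K−S,0) = 66.4442 58.4713 48.4195 35.7466 19.7691 0.0000 0.0000 0.0000 0.0000 0.0000
step 8: (k=8,j=0): S=34.3316, K−S=62.6884, hold=62.2080 ⇒ V=62.6884 exercise | (k=8,j=1): S=43.2838, K−S=53.7362, hold=53.2558 ⇒ V=53.7362 exercise | (k=8,j=2): S=54.5703, K−S=42.4497, hold=41.9693 ⇒ V=42.4497 exercise | (k=8,j=3): S=68.7999, K−S=28.2201, hold=27.7397 ⇒ V=28.2201 exercise | (k=8,j=4): S=86.7400, K−S=10.2800, hold=9.9832 ⇒ V=10.2800 exercise | (k=8,j=5): S=109.3581, K−S=0.0000, hold=0.0000 ⇒ V=0.0000 continue | (k=8,j=6): S=137.8740, K−S=0.0000, hold=0.0000 ⇒ V=0.0000 continue | (k=8,j=7): S=173.8256, K−S=0.0000, hold=0.0000 ⇒ V=0.0000 continue | (k=8,j=8): S=219.1518, K−S=0.0000, hold=0.0000 ⇒ V=0.0000 continue  boundary S*=86.7400
step 7: (k=7,j=0): S=38.5487, K−S=58.4713, hold=57.9909 ⇒ V=58.4713 exercise | (k=7,j=1): S=48.6005, K−S=48.4195, hold=47.9391 ⇒ V=48.4195 exercise | (k=7,j=2): S=61.2734, K−S=35.7466, hold=35.2661 ⇒ V=35.7466 exercise | (k=7,j=3): S=77.2509, K−S=19.7691, hold=19.2887 ⇒ V=19.7691 exercise | (k=7,j=4): S=97.3947, K−S=0.0000, hold=5.1913 ⇒ V=5.1913 continue | (k=7,j=5): S=122.7910, K−S=0.0000, hold=0.0000 ⇒ V=0.0000 continue | (k=7,j=6): S=154.8096, K−S=0.0000, hold=0.0000 ⇒ V=0.0000 continue | (k=7,j=7): S=195.1773, K−S=0.0000, hold=0.0000 ⇒ V=0.0000 continue  boundary S*=77.2509
step 6: (k=6,j=0): S=43.2838, K−S=53.7362, hold=53.2558 ⇒ V=53.7362 exercise | (k=6,j=1): S=54.5703, K−S=42.4497, hold=41.9693 ⇒ V=42.4497 exercise | (k=6,j=2): S=68.7999, K−S=28.2201, hold=27.7397 ⇒ V=28.2201 exercise | (k=6,j=3): S=86.7400, K−S=10.2800, hold=12.5272 ⇒ V=12.5272 continue | (k=6,j=4): S=109.3581, K−S=0.0000, hold=2.6216 ⇒ V=2.6216 continue | (k=6,j=5): S=137.8740, K−S=0.0000, hold=0.0000 ⇒ V=0.0000 continue | (k=6,j=6): S=173.8256, K−S=0.0000, hold=0.0000 ⇒ V=0.0000 continue  boundary S*=68.7999
step 5: (k=5,j=0): S=48.6005, K−S=48.4195, hold=47.9391 ⇒ V=48.4195 exercise | (k=5,j=1): S=61.2734, K−S=35.7466, hold=35.2661 ⇒ V=35.7466 exercise | (k=5,j=2): S=77.2509, K−S=19.7691, hold=20.3899 ⇒ V=20.3899 continue | (k=5,j=3): S=97.3947, K−S=0.0000, hold=7.6108 ⇒ V=7.6108 continue | (k=5,j=4): S=122.7910, K−S=0.0000, hold=1.3239 ⇒ V=1.3239 continue | (k=5,j=5): S=154.8096, K−S=0.0000, hold=0.0000 ⇒ V=0.0000 continue  boundary S*=61.2734
step 4: (k=4,j=0): S=54.5703, K−S=42.4497, hold=41.9693 ⇒ V=42.4497 exercise | (k=4,j=1): S=68.7999, K−S=28.2201, hold=28.0439 ⇒ V=28.2201 exercise | (k=4,j=2): S=86.7400, K−S=10.2800, hold=14.0265 ⇒ V=14.0265 continue | (k=4,j=3): S=109.3581, K−S=0.0000, hold=4.4922 ⇒ V=4.4922 continue | (k=4,j=4): S=137.8740, K−S=0.0000, hold=0.6685 ⇒ V=0.6685 continue  boundary S*=68.7999
step 3: (k=3,j=0): S=61.2734, K−S=35.7466, hold=35.2661 ⇒ V=35.7466 exercise | (k=3,j=1): S=77.2509, K−S=19.7691, hold=21.1246 ⇒ V=21.1246 continue | (k=3,j=2): S=97.3947, K−S=0.0000, hold=9.2847 ⇒ V=9.2847 continue | (k=3,j=3): S=122.7910, K−S=0.0000, hold=2.5961 ⇒ V=2.5961 continue  boundary S*=61.2734
step 2: (k=2,j=0): S=68.7999, K−S=28.2201, hold=28.4040 ⇒ V=28.4040 continue | (k=2,j=1): S=86.7400, K−S=10.2800, hold=15.2178 ⇒ V=15.2178 continue | (k=2,j=2): S=109.3581, K−S=0.0000, hold=5.9609 ⇒ V=5.9609 continue  boundary S*=-
step 1: (k=1,j=0): S=77.2509, K−S=19.7691, hold=21.8013 ⇒ V=21.8013 continue | (k=1,j=1): S=97.3947, K−S=0.0000, hold=10.6060 ⇒ V=10.6060 continue  boundary S*=-
step 0: (k=0,j=0): S=86.7400, K−S=10.2800, hold=16.2070 ⇒ V=16.2070 continue  boundary S*=-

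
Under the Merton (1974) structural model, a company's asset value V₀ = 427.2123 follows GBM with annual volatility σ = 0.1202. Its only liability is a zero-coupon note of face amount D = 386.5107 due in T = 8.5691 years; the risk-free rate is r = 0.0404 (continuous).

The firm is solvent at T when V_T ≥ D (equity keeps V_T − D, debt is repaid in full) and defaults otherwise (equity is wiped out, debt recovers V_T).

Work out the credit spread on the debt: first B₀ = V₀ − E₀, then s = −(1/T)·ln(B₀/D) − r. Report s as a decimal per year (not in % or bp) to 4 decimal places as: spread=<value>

spread=0.0025

Equity is a call on the firm's assets struck at D = 386.5107:
d₁ = [ln(V₀/D) + (r + σ²/2)T] / (σ√T)
   = [ln(427.2123/386.5107) + (0.0404 + 0.5·0.1202²)·8.5691] / (0.1202·√8.5691)
   = [0.100122 + 0.408095] / 0.351862 = 1.444364
d₂ = d₁ − σ√T = 1.444364 − 0.351862 = 1.092502
N(d₁) = 0.925682,  N(d₂) = 0.862694,  e^(−rT) = 0.707377
E₀ = V₀·N(d₁) − D·e^(−rT)·N(d₂)
   = 427.2123·0.925682 − 386.5107·0.707377·0.862694 = 159.594577
B₀ = V₀ − E₀ = 427.2123 − 159.594577 = 267.617723
spread = −(1/T)·ln(B₀/D) − r = −(1/8.5691)·ln(267.617723/386.5107) − 0.0404 = 0.00249832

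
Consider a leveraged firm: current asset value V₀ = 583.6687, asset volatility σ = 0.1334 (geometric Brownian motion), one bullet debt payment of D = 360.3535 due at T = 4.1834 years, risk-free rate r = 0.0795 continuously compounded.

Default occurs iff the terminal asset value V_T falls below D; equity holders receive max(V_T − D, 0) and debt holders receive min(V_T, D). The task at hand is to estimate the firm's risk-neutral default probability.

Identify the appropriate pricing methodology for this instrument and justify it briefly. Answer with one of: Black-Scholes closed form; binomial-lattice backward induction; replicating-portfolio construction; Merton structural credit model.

framework: Merton structural credit model

Key observation: the asked-for credit quantity lives on the firm's capital structure — asset value, asset volatility, debt face 360.3535 — which is the structural model's domain.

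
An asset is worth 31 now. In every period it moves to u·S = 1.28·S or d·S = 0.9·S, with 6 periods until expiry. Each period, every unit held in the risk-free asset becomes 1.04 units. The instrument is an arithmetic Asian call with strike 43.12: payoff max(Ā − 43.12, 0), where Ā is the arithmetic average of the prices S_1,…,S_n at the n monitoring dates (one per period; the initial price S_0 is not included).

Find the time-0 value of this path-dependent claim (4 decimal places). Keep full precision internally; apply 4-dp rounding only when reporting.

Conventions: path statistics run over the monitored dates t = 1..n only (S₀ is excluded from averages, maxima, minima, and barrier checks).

With p* = (R−d)/(u−d) = 0.3684, sum probability × payoff across the paths and divide by R^6.
Enumerate all 2^6 = 64 price paths (U = up ×1.28, D = down ×0.9); each path with k up-moves has probability p*^k·(1−p*)^(6−k).
DDDDDD: Ā=21.7880, payoff=0.0000, prob=0.063470
UDDDDD: Ā=30.9874, payoff=0.0000, prob=0.037024
DUDDDD: Ā=29.0240, payoff=0.0000, prob=0.037024
UUDDDD: Ā=41.2786, payoff=0.0000, prob=0.021597
DDUDDD: Ā=27.2570, payoff=0.0000, prob=0.037024
UDUDDD: Ā=38.7656, payoff=0.0000, prob=0.021597
DUUDDD: Ā=36.8022, payoff=0.0000, prob=0.021597
UUUDDD: Ā=52.3409, payoff=9.2209, prob=0.012598
DDDUDD: Ā=25.6667, payoff=0.0000, prob=0.037024
UDDUDD: Ā=36.5038, payoff=0.0000, prob=0.021597
DUDUDD: Ā=34.5405, payoff=0.0000, prob=0.021597
UUDUDD: Ā=49.1242, payoff=6.0042, prob=0.012598
DDUUDD: Ā=32.7735, payoff=0.0000, prob=0.021597
UDUUDD: Ā=46.6112, payoff=3.4912, prob=0.012598
DUUUDD: Ā=44.6478, payoff=1.5278, prob=0.012598
UUUUDD: Ā=63.4991, payoff=20.3791, prob=0.007349
DDDDUD: Ā=24.2355, payoff=0.0000, prob=0.037024
UDDDUD: Ā=34.4682, payoff=0.0000, prob=0.021597
DUDDUD: Ā=32.5049, payoff=0.0000, prob=0.021597
UUDDUD: Ā=46.2292, payoff=3.1092, prob=0.012598
DDUDUD: Ā=30.7379, payoff=0.0000, prob=0.021597
UDUDUD: Ā=43.7161, payoff=0.5961, prob=0.012598
DUUDUD: Ā=41.7528, payoff=0.0000, prob=0.012598
UUUDUD: Ā=59.3817, payoff=16.2617, prob=0.007349
DDDUUD: Ā=29.1476, payoff=0.0000, prob=0.021597
UDDUUD: Ā=41.4543, payoff=0.0000, prob=0.012598
DUDUUD: Ā=39.4910, payoff=0.0000, prob=0.012598
UUDUUD: Ā=56.1650, payoff=13.0450, prob=0.007349
DDUUUD: Ā=37.7240, payoff=0.0000, prob=0.012598
UDUUUD: Ā=53.6519, payoff=10.5319, prob=0.007349
DUUUUD: Ā=51.6886, payoff=8.5686, prob=0.007349
UUUUUD: Ā=73.5127, payoff=30.3927, prob=0.004287
DDDDDU: Ā=22.9473, payoff=0.0000, prob=0.037024
UDDDDU: Ā=32.6362, payoff=0.0000, prob=0.021597
DUDDDU: Ā=30.6729, payoff=0.0000, prob=0.021597
UUDDDU: Ā=43.6236, payoff=0.5036, prob=0.012598
DDUDDU: Ā=28.9059, payoff=0.0000, prob=0.021597
UDUDDU: Ā=41.1106, payoff=0.0000, prob=0.012598
DUUDDU: Ā=39.1472, payoff=0.0000, prob=0.012598
UUUDDU: Ā=55.6760, payoff=12.5560, prob=0.007349
DDDUDU: Ā=27.3156, payoff=0.0000, prob=0.021597
UDDUDU: Ā=38.8488, payoff=0.0000, prob=0.012598
DUDUDU: Ā=36.8855, payoff=0.0000, prob=0.012598
UUDUDU: Ā=52.4593, payoff=9.3393, prob=0.007349
DDUUDU: Ā=35.1185, payoff=0.0000, prob=0.012598
UDUUDU: Ā=49.9463, payoff=6.8263, prob=0.007349
DUUUDU: Ā=47.9829, payoff=4.8629, prob=0.007349
UUUUDU: Ā=68.2424, payoff=25.1224, prob=0.004287
DDDDUU: Ā=25.8843, payoff=0.0000, prob=0.021597
UDDDUU: Ā=36.8132, payoff=0.0000, prob=0.012598
DUDDUU: Ā=34.8499, payoff=0.0000, prob=0.012598
UUDDUU: Ā=49.5643, payoff=6.4443, prob=0.007349
DDUDUU: Ā=33.0829, payoff=0.0000, prob=0.012598
UDUDUU: Ā=47.0512, payoff=3.9312, prob=0.007349
DUUDUU: Ā=45.0879, payoff=1.9679, prob=0.007349
UUUDUU: Ā=64.1250, payoff=21.0050, prob=0.004287
DDDUUU: Ā=31.4926, payoff=0.0000, prob=0.012598
UDDUUU: Ā=44.7894, payoff=1.6694, prob=0.007349
DUDUUU: Ā=42.8261, payoff=0.0000, prob=0.007349
UUDUUU: Ā=60.9082, payoff=17.7882, prob=0.004287
DDUUUU: Ā=41.0591, payoff=0.0000, prob=0.007349
UDUUUU: Ā=58.3952, payoff=15.2752, prob=0.004287
DUUUUU: Ā=56.4318, payoff=13.3118, prob=0.004287
UUUUUU: Ā=80.2586, payoff=37.1386, prob=0.002501
Price = Σ prob·payoff / R^6 = 1.783104 / 1.265319 = 1.4092

price = 1.4092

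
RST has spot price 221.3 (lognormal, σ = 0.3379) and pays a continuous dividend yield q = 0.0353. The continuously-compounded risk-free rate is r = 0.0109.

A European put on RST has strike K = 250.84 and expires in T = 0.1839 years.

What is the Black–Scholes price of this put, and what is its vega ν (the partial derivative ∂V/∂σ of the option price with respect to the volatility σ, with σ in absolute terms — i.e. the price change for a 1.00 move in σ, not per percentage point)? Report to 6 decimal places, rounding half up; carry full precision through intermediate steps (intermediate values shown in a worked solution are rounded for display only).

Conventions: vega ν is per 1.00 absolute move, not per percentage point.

σ√T = 0.3379·√0.1839 = 0.144904
d₁ = (ln(S/K) + (r−q+σ²/2)T) / (σ√T) = (ln(221.3/250.84) + (0.0109−0.0353+0.3379²/2)·0.1839) / 0.144904 = (-0.125296 + 0.006011) / 0.144904 = -0.823200
d₂ = d₁ − σ√T = -0.823200 − 0.144904 = -0.968104
e^{−rT} = 0.997997
e^{−qT} = 0.993529
N(−d₁) = 0.794803,  N(−d₂) = 0.833504
Put price V = K·e^{−rT}·N(−d₂) − S·e^{−qT}·N(−d₁) = 208.657415 − 174.751782 = 33.905633
φ(d₁) = (1/√(2π))·e^{−d₁²/2} = 0.284288
ν = S·e^{−qT}·φ(d₁)·√T = 26.804719

price = 33.905633
ν = 26.804719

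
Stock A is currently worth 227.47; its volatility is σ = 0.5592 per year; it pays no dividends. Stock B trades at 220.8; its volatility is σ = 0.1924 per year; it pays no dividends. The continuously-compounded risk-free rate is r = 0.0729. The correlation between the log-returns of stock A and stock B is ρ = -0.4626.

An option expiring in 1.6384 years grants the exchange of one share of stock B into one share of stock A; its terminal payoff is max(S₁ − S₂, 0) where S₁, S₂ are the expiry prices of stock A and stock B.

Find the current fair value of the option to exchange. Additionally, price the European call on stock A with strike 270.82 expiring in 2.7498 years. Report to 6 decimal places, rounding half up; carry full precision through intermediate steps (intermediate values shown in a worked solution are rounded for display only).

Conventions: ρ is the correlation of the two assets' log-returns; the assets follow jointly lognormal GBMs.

σ_eff = √(σ₁² + σ₂² − 2ρσ₁σ₂) = √(0.5592² + 0.1924² − 2·-0.4626·0.5592·0.1924) = 0.670272
d₁ = (ln(S₁/S₂) + (q₂ − q₁ + σ_eff²/2)T) / (σ_eff√T) = (ln(227.47/220.8) + (0.0 − 0.0 + 0.224632)·1.6384) / 0.857948 = 0.463663
d₂ = d₁ − σ_eff√T = 0.463663 − 0.857948 = -0.394286
N(d₁) = 0.678555,  N(d₂) = 0.346685
V = S₁·e^{−q₁T}·N(d₁) − S₂·e^{−q₂T}·N(d₂) = 154.350979 − 76.548074 = 77.802905
[vanilla: stock A call K=270.82]
σ√T = 0.5592·√2.7498 = 0.927295
d₁ = (ln(S/K) + (r+σ²/2)T) / (σ√T) = (ln(227.47/270.82) + (0.0729+0.5592²/2)·2.7498) / 0.927295 = (-0.174436 + 0.630398) / 0.927295 = 0.491712
d₂ = d₁ − σ√T = 0.491712 − 0.927295 = -0.435582
e^{−rT} = 0.818354
N(d₁) = 0.688539,  N(d₂) = 0.331570
price = S·N(d₁) − K·e^{−rT}·N(d₂) = 156.621869 − 73.484700 = 83.137169

exchange price = 77.802905
price(stock A call K=270.82) = 83.137169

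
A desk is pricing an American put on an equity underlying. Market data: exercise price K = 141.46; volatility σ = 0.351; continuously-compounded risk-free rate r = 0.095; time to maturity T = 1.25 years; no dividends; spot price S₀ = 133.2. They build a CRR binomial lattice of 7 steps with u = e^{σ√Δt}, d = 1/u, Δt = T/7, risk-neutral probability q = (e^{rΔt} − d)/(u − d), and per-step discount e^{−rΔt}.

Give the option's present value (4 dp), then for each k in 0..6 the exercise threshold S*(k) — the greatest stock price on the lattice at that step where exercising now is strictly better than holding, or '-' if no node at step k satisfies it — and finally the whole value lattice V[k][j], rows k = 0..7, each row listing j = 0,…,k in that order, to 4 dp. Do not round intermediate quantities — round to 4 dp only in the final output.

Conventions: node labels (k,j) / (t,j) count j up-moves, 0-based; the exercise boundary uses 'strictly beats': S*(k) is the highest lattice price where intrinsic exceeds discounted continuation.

Δt=0.17857  u=1.15989  d=0.86215  q=0.52045  discount=0.98318
step 7 (expiry): payoffs max(K−S,0) = 94.2984 78.0115 56.1000 26.6215 0.0000 0.0000 0.0000 0.0000
step 6: (k=6,j=0): S=54.7022, K−S=86.7578, hold=84.3783 ⇒ V=86.7578 exercise | (k=6,j=1): S=73.5933, K−S=67.8667, hold=65.4872 ⇒ V=67.8667 exercise | (k=6,j=2): S=99.0082, K−S=42.4518, hold=40.0723 ⇒ V=42.4518 exercise | (k=6,j=3): S=133.2000, K−S=8.2600, hold=12.5516 ⇒ V=12.5516 continue | (k=6,j=4): S=179.1997, K−S=0.0000, hold=0.0000 ⇒ V=0.0000 continue | (k=6,j=5): S=241.0851, K−S=0.0000, hold=0.0000 ⇒ V=0.0000 continue | (k=6,j=6): S=324.3422, K−S=0.0000, hold=0.0000 ⇒ V=0.0000 continue  boundary S*=99.0082
step 5: (k=5,j=0): S=63.4485, K−S=78.0115, hold=75.6320 ⇒ V=78.0115 exercise | (k=5,j=1): S=85.3600, K−S=56.1000, hold=53.7204 ⇒ V=56.1000 exercise | (k=5,j=2): S=114.8385, K−S=26.6215, hold=26.4379 ⇒ V=26.6215 exercise | (k=5,j=3): S=154.4973, K−S=0.0000, hold=5.9179 ⇒ V=5.9179 continue | (k=5,j=4): S=207.8518, K−S=0.0000, hold=0.0000 ⇒ V=0.0000 continue | (k=5,j=5): S=279.6320, K−S=0.0000, hold=0.0000 ⇒ V=0.0000 continue  boundary S*=114.8385
step 4: (k=4,j=0): S=73.5933, K−S=67.8667, hold=65.4872 ⇒ V=67.8667 exercise | (k=4,j=1): S=99.0082, K−S=42.4518, hold=40.0723 ⇒ V=42.4518 exercise | (k=4,j=2): S=133.2000, K−S=8.2600, hold=15.5797 ⇒ V=15.5797 continue | (k=4,j=3): S=179.1997, K−S=0.0000, hold=2.7902 ⇒ V=2.7902 continue | (k=4,j=4): S=241.0851, K−S=0.0000, hold=0.0000 ⇒ V=0.0000 continue  boundary S*=99.0082
step 3: (k=3,j=0): S=85.3600, K−S=56.1000, hold=53.7204 ⇒ V=56.1000 exercise | (k=3,j=1): S=114.8385, K−S=26.6215, hold=27.9874 ⇒ V=27.9874 continue | (k=3,j=2): S=154.4973, K−S=0.0000, hold=8.7733 ⇒ V=8.7733 continue | (k=3,j=3): S=207.8518, K−S=0.0000, hold=1.3155 ⇒ V=1.3155 continue  boundary S*=85.3600
step 2: (k=2,j=0): S=99.0082, K−S=42.4518, hold=40.7712 ⇒ V=42.4518 exercise | (k=2,j=1): S=133.2000, K−S=8.2600, hold=17.6848 ⇒ V=17.6848 continue | (k=2,j=2): S=179.1997, K−S=0.0000, hold=4.8096 ⇒ V=4.8096 continue  boundary S*=99.0082
step 1: (k=1,j=0): S=114.8385, K−S=26.6215, hold=29.0646 ⇒ V=29.0646 continue | (k=1,j=1): S=154.4973, K−S=0.0000, hold=10.7992 ⇒ V=10.7992 continue  boundary S*=-
step 0: (k=0,j=0): S=133.2000, K−S=8.2600, hold=19.2294 ⇒ V=19.2294 continue  boundary S*=-

price = 19.2294
boundary = - - 99.0082 85.3600 99.0082 114.8385 99.0082
tree:
19.2294
29.0646 10.7992
42.4518 17.6848 4.8096
56.1000 27.9874 8.7733 1.3155
67.8667 42.4518 15.5797 2.7902 0.0000
78.0115 56.1000 26.6215 5.9179 0.0000 0.0000
86.7578 67.8667 42.4518 12.5516 0.0000 0.0000 0.0000
94.2984 78.0115 56.1000 26.6215 0.0000 0.0000 0.0000 0.0000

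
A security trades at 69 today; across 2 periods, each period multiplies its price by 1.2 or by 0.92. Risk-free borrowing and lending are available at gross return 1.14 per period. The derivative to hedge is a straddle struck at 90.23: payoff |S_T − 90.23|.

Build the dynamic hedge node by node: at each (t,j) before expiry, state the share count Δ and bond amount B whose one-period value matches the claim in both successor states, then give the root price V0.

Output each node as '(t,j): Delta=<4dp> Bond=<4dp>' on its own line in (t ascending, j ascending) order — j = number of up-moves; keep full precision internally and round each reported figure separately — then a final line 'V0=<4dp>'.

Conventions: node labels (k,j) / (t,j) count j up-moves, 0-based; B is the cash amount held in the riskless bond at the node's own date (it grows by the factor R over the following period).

(0,0): Delta=-0.3486 Bond=33.1559
(1,0): Delta=-1.0000 Bond=79.1491
(1,1): Delta=-0.2124 Bond=26.5201
V0=9.1031

No-arbitrage ⇒ martingale measure with p* = (R−d)/(u−d) = 0.7857.
At maturity the claim pays: V(2,0)=31.8284, V(2,1)=14.0540, V(2,2)=9.1300
(1,0): S=63.4800. Δ = (V_up−V_dn)/(S_up−S_dn) = (14.0540−31.8284)/(76.1760−58.4016) = -1.0000. V = [p*·14.0540 + (1−p*)·31.8284]/1.14 = 15.6691. B = V − Δ·S = 79.1491.
(1,1): S=82.8000. Δ = (V_up−V_dn)/(S_up−S_dn) = (9.1300−14.0540)/(99.3600−76.1760) = -0.2124. V = [p*·9.1300 + (1−p*)·14.0540]/1.14 = 8.9343. B = V − Δ·S = 26.5201.
(0,0): S=69.0000. Δ = (V_up−V_dn)/(S_up−S_dn) = (8.9343−15.6691)/(82.8000−63.4800) = -0.3486. V = [p*·8.9343 + (1−p*)·15.6691]/1.14 = 9.1031. B = V − Δ·S = 33.1559.
As a check, the time-0 holding Δ(0,0)·S0 + B(0,0) comes to 9.1031 — exactly V0.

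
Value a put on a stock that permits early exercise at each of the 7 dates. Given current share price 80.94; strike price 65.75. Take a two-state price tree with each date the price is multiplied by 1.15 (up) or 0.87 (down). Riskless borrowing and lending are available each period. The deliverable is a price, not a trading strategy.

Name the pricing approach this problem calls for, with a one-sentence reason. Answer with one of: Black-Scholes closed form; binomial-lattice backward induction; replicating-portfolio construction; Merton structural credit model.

framework: binomial-lattice backward induction

Key observation: early exercise of the strike-65.75 put must be checked at each of the 7 dates (spot 80.94), which forces a node-by-node comparison of intrinsic and continuation value backward from expiry.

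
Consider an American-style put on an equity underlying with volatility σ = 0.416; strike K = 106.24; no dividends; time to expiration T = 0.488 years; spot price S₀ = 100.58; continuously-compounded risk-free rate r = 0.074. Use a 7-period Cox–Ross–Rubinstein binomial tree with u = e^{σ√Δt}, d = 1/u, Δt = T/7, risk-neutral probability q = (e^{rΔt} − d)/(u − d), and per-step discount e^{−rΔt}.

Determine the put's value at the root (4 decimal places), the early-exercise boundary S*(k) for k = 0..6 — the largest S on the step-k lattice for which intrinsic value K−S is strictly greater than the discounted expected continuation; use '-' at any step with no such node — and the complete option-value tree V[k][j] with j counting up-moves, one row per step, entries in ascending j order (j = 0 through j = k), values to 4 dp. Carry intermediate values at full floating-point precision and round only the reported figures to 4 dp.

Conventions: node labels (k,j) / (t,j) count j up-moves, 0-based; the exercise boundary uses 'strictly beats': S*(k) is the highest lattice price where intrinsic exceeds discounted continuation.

params: Δt=0.06971 u=1.11610 d=0.89598 q=0.49607 e^(-rΔt)=0.99485
t_7 payoffs: 59.6174 48.1635 33.8956 16.1224 0.0000 0.0000 0.0000 0.0000
t_6: node(6,0) S=52.0353 payoff=54.2047 vs cont=53.6580 → 54.2047 [stop]  node(6,1) S=64.8191 payoff=41.4209 vs cont=40.8743 → 41.4209 [stop]  node(6,2) S=80.7434 payoff=25.4966 vs cont=24.9499 → 25.4966 [stop]  node(6,3) S=100.5800 payoff=5.6600 vs cont=8.0829 → 8.0829 [wait]  node(6,4) S=125.2899 payoff=0.0000 vs cont=0.0000 → 0.0000 [wait]  node(6,5) S=156.0704 payoff=0.0000 vs cont=0.0000 → 0.0000 [wait]  node(6,6) S=194.4128 payoff=0.0000 vs cont=0.0000 → 0.0000 [wait]  ⇒ S*(6)=80.7434
t_5: node(5,0) S=58.0765 payoff=48.1635 vs cont=47.6168 → 48.1635 [stop]  node(5,1) S=72.3444 payoff=33.8956 vs cont=33.3489 → 33.8956 [stop]  node(5,2) S=90.1176 payoff=16.1224 vs cont=16.7715 → 16.7715 [wait]  node(5,3) S=112.2571 payoff=0.0000 vs cont=4.0523 → 4.0523 [wait]  node(5,4) S=139.8358 payoff=0.0000 vs cont=0.0000 → 0.0000 [wait]  node(5,5) S=174.1898 payoff=0.0000 vs cont=0.0000 → 0.0000 [wait]  ⇒ S*(5)=72.3444
t_4: node(4,0) S=64.8191 payoff=41.4209 vs cont=40.8743 → 41.4209 [stop]  node(4,1) S=80.7434 payoff=25.4966 vs cont=25.2702 → 25.4966 [stop]  node(4,2) S=100.5800 payoff=5.6600 vs cont=10.4081 → 10.4081 [wait]  node(4,3) S=125.2899 payoff=0.0000 vs cont=2.0316 → 2.0316 [wait]  node(4,4) S=156.0704 payoff=0.0000 vs cont=0.0000 → 0.0000 [wait]  ⇒ S*(4)=80.7434
t_3: node(3,0) S=72.3444 payoff=33.8956 vs cont=33.3489 → 33.8956 [stop]  node(3,1) S=90.1176 payoff=16.1224 vs cont=17.9190 → 17.9190 [wait]  node(3,2) S=112.2571 payoff=0.0000 vs cont=6.2206 → 6.2206 [wait]  node(3,3) S=139.8358 payoff=0.0000 vs cont=1.0185 → 1.0185 [wait]  ⇒ S*(3)=72.3444
t_2: node(2,0) S=80.7434 payoff=25.4966 vs cont=25.8365 → 25.8365 [wait]  node(2,1) S=100.5800 payoff=5.6600 vs cont=12.0535 → 12.0535 [wait]  node(2,2) S=125.2899 payoff=0.0000 vs cont=3.6213 → 3.6213 [wait]  ⇒ S*(2)=-
t_1: node(1,0) S=90.1176 payoff=16.1224 vs cont=18.9015 → 18.9015 [wait]  node(1,1) S=112.2571 payoff=0.0000 vs cont=7.8301 → 7.8301 [wait]  ⇒ S*(1)=-
t_0: node(0,0) S=100.5800 payoff=5.6600 vs cont=13.3404 → 13.3404 [wait]  ⇒ S*(0)=-

price = 13.3404
boundary = - - - 72.3444 80.7434 72.3444 80.7434
tree:
13.3404
18.9015 7.8301
25.8365 12.0535 3.6213
33.8956 17.9190 6.2206 1.0185
41.4209 25.4966 10.4081 2.0316 0.0000
48.1635 33.8956 16.7715 4.0523 0.0000 0.0000
54.2047 41.4209 25.4966 8.0829 0.0000 0.0000 0.0000
59.6174 48.1635 33.8956 16.1224 0.0000 0.0000 0.0000 0.0000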